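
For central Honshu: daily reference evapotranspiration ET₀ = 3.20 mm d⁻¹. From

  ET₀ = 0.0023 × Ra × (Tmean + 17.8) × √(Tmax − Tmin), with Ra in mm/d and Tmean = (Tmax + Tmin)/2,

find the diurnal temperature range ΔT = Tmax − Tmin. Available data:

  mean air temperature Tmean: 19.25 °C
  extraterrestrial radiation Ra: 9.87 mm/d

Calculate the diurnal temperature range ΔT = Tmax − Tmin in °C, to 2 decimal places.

√ΔT = ET₀ / [0.0023 × Ra × (Tmean+17.8)] = 3.20 / (0.0023 × 9.87 × 37.05) = 3.8047
ΔT = 3.8047² = 14.476 °C

14.48 °C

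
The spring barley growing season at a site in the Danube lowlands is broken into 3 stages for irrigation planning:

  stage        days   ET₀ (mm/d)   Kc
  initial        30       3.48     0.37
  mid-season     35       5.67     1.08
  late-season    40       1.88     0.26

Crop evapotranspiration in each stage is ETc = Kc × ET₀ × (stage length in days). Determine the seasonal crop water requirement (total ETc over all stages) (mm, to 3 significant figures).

initial: 0.37 × 3.48 × 30 = 38.63 mm
mid-season: 1.08 × 5.67 × 35 = 214.33 mm
late-season: 0.26 × 1.88 × 40 = 19.55 mm
Seasonal total = 272.51 mm

273 mm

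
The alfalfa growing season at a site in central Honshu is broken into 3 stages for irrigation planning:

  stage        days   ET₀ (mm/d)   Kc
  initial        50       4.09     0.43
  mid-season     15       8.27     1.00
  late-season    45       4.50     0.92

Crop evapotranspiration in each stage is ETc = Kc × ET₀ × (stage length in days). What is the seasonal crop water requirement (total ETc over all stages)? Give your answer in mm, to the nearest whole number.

initial: 0.43 × 4.09 × 50 = 87.94 mm
mid-season: 1.00 × 8.27 × 15 = 124.05 mm
late-season: 0.92 × 4.50 × 45 = 186.30 mm
Seasonal total = 398.29 mm

398 mm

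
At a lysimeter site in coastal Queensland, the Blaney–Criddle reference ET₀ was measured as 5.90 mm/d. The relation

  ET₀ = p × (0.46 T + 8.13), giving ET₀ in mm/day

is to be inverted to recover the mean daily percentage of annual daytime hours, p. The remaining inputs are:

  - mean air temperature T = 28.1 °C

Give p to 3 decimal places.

0.280

p = ET₀ / (0.46 T + 8.13) = 5.90 / (0.46 × 28.1 + 8.13) = 5.90 / 21.056 = 0.2802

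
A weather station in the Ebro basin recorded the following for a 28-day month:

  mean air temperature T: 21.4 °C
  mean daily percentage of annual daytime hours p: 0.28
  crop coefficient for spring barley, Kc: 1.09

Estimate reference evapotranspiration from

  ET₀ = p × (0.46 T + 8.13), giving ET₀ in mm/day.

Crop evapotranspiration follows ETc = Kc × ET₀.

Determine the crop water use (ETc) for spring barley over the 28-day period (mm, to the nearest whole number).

ET₀ = 0.28 × (0.46 × 21.4 + 8.13) = 0.28 × 17.974 = 5.0327 mm/d
ETc = Kc × ET₀ = 1.09 × 5.0327 = 5.4856 mm/d
Over 28 days: 5.4856 × 28 = 153.597 mm

154 mm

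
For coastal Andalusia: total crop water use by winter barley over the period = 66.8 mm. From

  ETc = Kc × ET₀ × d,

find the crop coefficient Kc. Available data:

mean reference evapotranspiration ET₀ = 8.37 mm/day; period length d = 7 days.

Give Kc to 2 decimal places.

1.14

ETc = Kc × ET₀ × d  ⇒  Kc = ETc / (ET₀ × d)
Kc = 66.8 / (8.37 × 7) = 66.8 / 58.59 = 1.1401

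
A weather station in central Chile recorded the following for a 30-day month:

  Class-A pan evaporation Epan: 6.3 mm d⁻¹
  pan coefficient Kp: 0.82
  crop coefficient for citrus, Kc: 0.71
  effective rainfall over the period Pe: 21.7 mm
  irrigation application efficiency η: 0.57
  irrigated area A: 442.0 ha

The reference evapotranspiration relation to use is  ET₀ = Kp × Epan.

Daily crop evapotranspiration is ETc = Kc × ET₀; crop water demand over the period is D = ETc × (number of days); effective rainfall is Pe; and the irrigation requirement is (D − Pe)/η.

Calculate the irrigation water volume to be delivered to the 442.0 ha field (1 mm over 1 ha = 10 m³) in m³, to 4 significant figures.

ET₀ = 0.82 × 6.3 = 5.1660 mm/d
ETc = Kc × ET₀ = 0.71 × 5.1660 = 3.6679 mm/d
Crop demand D = ETc × 30 d = 3.6679 × 30 = 110.037 mm
D − Pe = 110.037 − 21.7 = 88.337 mm
Gross irrigation = 88.337 / 0.57 = 154.977 mm
Volume = 154.977 mm × 442.0 ha × 10 = 684998.3 m³

685000 m³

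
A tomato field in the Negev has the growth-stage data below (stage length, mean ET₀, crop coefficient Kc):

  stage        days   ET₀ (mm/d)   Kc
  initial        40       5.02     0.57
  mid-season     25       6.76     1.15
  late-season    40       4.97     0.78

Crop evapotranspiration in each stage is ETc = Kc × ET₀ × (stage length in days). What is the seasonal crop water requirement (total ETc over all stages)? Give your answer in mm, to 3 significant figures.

initial: 0.57 × 5.02 × 40 = 114.46 mm
mid-season: 1.15 × 6.76 × 25 = 194.35 mm
late-season: 0.78 × 4.97 × 40 = 155.06 mm
Seasonal total = 463.87 mm

464 mm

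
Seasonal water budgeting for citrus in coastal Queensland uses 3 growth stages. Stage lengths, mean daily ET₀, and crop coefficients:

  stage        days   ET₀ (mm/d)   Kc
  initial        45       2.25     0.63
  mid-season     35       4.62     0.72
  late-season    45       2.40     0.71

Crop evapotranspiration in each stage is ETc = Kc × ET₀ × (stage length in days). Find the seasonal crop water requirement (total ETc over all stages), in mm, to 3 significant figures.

257 mm

initial: 0.63 × 2.25 × 45 = 63.79 mm
mid-season: 0.72 × 4.62 × 35 = 116.42 mm
late-season: 0.71 × 2.40 × 45 = 76.68 mm
Seasonal total = 256.89 mm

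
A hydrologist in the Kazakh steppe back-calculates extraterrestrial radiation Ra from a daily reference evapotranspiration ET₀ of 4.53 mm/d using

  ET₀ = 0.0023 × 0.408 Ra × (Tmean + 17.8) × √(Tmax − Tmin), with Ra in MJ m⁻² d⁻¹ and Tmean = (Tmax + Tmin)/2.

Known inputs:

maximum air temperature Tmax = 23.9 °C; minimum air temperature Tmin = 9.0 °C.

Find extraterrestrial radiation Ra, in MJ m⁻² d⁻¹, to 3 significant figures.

36.5 MJ m⁻² d⁻¹

Tmean = (23.9+9.0)/2 = 16.45 °C; ΔT = 14.9
Ra = ET₀ / [0.0023 × 0.408 × (Tmean+17.8) × √ΔT]
   = 4.53 / (0.0023 × 0.408 × 34.25 × 3.8601) = 36.513 MJ m⁻² d⁻¹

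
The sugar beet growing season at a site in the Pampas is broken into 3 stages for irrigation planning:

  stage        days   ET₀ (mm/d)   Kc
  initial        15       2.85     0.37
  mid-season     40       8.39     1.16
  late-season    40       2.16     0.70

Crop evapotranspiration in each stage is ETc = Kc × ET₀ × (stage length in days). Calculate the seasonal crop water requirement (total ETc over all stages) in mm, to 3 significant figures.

466 mm

initial: 0.37 × 2.85 × 15 = 15.82 mm
mid-season: 1.16 × 8.39 × 40 = 389.30 mm
late-season: 0.70 × 2.16 × 40 = 60.48 mm
Seasonal total = 465.60 mm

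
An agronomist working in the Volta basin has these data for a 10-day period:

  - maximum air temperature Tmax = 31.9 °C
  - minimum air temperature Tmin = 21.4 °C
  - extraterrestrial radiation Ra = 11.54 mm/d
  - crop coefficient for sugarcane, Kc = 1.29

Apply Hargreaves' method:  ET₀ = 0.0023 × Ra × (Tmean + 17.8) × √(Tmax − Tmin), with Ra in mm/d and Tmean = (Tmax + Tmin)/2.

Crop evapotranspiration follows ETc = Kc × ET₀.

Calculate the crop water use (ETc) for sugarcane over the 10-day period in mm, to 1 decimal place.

Tmean = (31.9 + 21.4)/2 = 26.65 °C
ET₀ = 0.0023 × 11.54 × (26.65 + 17.8) × √10.5 = 0.0023 × 11.54 × 44.45 × 3.2404 = 3.8230 mm/d
ETc = Kc × ET₀ = 1.29 × 3.8230 = 4.9317 mm/d
Over 10 days: 4.9317 × 10 = 49.317 mm

49.3 mm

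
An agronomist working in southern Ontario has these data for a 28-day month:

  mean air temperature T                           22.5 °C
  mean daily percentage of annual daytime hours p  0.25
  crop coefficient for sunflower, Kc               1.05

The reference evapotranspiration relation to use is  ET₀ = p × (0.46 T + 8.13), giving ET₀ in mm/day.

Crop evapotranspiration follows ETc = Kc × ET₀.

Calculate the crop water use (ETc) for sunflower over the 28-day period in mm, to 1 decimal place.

135.8 mm

ET₀ = 0.25 × (0.46 × 22.5 + 8.13) = 0.25 × 18.480 = 4.6200 mm/d
ETc = Kc × ET₀ = 1.05 × 4.6200 = 4.8510 mm/d
Over 28 days: 4.8510 × 28 = 135.828 mm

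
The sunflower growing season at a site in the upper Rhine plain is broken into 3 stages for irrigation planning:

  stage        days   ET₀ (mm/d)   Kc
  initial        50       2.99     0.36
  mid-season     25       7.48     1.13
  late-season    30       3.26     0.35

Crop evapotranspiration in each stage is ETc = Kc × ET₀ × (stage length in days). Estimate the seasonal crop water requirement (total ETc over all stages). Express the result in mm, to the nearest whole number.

initial: 0.36 × 2.99 × 50 = 53.82 mm
mid-season: 1.13 × 7.48 × 25 = 211.31 mm
late-season: 0.35 × 3.26 × 30 = 34.23 mm
Seasonal total = 299.36 mm

299 mm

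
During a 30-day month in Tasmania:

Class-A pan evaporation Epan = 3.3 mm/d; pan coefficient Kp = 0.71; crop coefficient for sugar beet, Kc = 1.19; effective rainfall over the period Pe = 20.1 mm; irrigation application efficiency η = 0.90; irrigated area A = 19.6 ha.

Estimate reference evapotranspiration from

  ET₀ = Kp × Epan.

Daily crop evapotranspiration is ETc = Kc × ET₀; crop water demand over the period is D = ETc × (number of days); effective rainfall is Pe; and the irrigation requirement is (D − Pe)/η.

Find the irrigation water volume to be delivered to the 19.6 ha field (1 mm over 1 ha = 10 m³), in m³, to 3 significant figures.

13800 m³

ET₀ = 0.71 × 3.3 = 2.3430 mm/d
ETc = Kc × ET₀ = 1.19 × 2.3430 = 2.7882 mm/d
Crop demand D = ETc × 30 d = 2.7882 × 30 = 83.646 mm
D − Pe = 83.646 − 20.1 = 63.546 mm
Gross irrigation = 63.546 / 0.90 = 70.607 mm
Volume = 70.607 mm × 19.6 ha × 10 = 13839.0 m³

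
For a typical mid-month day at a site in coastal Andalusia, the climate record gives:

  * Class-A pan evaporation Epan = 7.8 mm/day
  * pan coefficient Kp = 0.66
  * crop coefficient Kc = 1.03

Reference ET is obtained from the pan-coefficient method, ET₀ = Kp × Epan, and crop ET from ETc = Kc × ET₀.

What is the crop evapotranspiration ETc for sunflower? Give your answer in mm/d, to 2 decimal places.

5.30 mm/d

ET₀ = 0.66 × 7.8 = 5.1480 mm/d
ETc = Kc × ET₀ = 1.03 × 5.1480 = 5.3024 mm/d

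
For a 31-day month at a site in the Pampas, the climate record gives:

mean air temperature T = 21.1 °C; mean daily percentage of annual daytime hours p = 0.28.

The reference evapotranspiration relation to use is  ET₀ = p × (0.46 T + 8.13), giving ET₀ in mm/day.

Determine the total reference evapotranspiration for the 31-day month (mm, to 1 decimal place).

ET₀ = 0.28 × (0.46 × 21.1 + 8.13) = 0.28 × 17.836 = 4.9941 mm/d
Monthly total = 4.9941 × 31 = 154.817 mm

154.8 mm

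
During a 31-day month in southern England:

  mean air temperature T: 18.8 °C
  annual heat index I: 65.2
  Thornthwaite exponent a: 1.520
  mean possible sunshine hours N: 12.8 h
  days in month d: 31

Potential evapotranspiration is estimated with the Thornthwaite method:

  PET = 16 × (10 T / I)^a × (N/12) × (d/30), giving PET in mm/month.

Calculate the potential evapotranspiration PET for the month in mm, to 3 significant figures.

10T/I = 10 × 18.8 / 65.2 = 2.8834
(10T/I)^a = 2.8834^1.520 = 5.0010
Uncorrected PET = 16 × 5.0010 = 80.016 mm
Correction = (N/12)(d/30) = (12.8/12)(31/30) = 1.1022
PET = 80.016 × 1.1022 = 88.194 mm/month

88.2 mm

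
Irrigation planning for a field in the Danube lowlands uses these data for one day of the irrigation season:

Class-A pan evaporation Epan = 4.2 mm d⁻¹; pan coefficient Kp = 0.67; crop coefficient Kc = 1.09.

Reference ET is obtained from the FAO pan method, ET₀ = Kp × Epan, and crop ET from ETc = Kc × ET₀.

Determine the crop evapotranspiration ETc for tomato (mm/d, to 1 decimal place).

3.1 mm/d

ET₀ = 0.67 × 4.2 = 2.8140 mm/d
ETc = Kc × ET₀ = 1.09 × 2.8140 = 3.0673 mm/d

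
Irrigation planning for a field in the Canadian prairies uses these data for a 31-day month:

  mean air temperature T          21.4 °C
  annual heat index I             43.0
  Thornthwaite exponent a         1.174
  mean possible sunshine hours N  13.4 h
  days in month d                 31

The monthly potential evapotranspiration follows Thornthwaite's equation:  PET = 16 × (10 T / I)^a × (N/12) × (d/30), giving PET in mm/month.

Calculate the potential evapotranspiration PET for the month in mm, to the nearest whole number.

10T/I = 10 × 21.4 / 43.0 = 4.9767
(10T/I)^a = 4.9767^1.174 = 6.5797
Uncorrected PET = 16 × 6.5797 = 105.275 mm
Correction = (N/12)(d/30) = (13.4/12)(31/30) = 1.1539
PET = 105.275 × 1.1539 = 121.477 mm/month

121 mm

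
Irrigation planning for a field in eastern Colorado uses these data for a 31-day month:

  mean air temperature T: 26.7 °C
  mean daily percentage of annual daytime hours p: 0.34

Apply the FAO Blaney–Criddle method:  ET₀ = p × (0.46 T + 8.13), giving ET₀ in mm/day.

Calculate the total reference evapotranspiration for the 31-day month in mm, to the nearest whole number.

ET₀ = 0.34 × (0.46 × 26.7 + 8.13) = 0.34 × 20.412 = 6.9401 mm/d
Monthly total = 6.9401 × 31 = 215.143 mm

215 mm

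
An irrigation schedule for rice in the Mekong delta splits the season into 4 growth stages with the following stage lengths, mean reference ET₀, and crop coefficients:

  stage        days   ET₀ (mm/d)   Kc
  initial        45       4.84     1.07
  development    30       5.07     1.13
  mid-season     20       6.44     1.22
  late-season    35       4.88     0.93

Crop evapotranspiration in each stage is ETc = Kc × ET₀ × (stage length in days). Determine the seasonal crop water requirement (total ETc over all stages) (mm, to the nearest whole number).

initial: 1.07 × 4.84 × 45 = 233.05 mm
development: 1.13 × 5.07 × 30 = 171.87 mm
mid-season: 1.22 × 6.44 × 20 = 157.14 mm
late-season: 0.93 × 4.88 × 35 = 158.84 mm
Seasonal total = 720.90 mm

721 mm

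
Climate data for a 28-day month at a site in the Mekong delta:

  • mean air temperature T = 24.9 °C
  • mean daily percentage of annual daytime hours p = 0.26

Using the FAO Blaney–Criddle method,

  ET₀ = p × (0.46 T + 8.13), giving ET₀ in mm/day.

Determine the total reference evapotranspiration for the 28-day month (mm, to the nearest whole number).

143 mm

ET₀ = 0.26 × (0.46 × 24.9 + 8.13) = 0.26 × 19.584 = 5.0918 mm/d
Monthly total = 5.0918 × 28 = 142.570 mm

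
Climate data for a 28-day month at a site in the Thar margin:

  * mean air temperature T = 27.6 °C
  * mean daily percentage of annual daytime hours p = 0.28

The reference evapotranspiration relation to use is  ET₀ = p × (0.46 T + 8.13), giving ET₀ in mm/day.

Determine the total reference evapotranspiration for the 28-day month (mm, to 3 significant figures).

163 mm

ET₀ = 0.28 × (0.46 × 27.6 + 8.13) = 0.28 × 20.826 = 5.8313 mm/d
Monthly total = 5.8313 × 28 = 163.276 mm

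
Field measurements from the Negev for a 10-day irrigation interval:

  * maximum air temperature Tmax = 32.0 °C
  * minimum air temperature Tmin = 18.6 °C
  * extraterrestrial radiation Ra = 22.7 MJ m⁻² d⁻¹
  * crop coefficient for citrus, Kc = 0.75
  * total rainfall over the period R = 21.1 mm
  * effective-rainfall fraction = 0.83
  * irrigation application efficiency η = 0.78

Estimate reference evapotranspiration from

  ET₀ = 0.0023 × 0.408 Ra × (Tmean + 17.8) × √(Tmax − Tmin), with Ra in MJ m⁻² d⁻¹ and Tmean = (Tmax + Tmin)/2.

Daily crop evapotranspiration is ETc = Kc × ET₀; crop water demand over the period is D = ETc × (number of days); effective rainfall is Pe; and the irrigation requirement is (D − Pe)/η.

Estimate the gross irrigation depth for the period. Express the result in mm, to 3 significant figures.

Tmean = (32.0 + 18.6)/2 = 25.30 °C
0.408 Ra = 0.408 × 22.7 = 9.2616 mm/d equivalent
ET₀ = 0.0023 × 9.2616 × (25.30 + 17.8) × √13.4 = 0.0023 × 9.2616 × 43.10 × 3.6606 = 3.3608 mm/d
ETc = Kc × ET₀ = 0.75 × 3.3608 = 2.5206 mm/d
Crop demand D = ETc × 10 d = 2.5206 × 10 = 25.206 mm
Pe = 0.83 × 21.1 = 17.513 mm
D − Pe = 25.206 − 17.513 = 7.693 mm
Gross irrigation = 7.693 / 0.78 = 9.863 mm

9.86 mm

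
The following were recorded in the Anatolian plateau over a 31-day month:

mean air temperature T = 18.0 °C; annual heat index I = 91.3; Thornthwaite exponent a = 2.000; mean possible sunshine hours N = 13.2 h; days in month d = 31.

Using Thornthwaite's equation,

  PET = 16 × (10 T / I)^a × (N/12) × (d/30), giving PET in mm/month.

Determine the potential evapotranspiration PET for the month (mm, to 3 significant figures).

10T/I = 10 × 18.0 / 91.3 = 1.9715
(10T/I)^a = 1.9715^2.000 = 3.8868
Uncorrected PET = 16 × 3.8868 = 62.189 mm
Correction = (N/12)(d/30) = (13.2/12)(31/30) = 1.1367
PET = 62.189 × 1.1367 = 70.690 mm/month

70.7 mm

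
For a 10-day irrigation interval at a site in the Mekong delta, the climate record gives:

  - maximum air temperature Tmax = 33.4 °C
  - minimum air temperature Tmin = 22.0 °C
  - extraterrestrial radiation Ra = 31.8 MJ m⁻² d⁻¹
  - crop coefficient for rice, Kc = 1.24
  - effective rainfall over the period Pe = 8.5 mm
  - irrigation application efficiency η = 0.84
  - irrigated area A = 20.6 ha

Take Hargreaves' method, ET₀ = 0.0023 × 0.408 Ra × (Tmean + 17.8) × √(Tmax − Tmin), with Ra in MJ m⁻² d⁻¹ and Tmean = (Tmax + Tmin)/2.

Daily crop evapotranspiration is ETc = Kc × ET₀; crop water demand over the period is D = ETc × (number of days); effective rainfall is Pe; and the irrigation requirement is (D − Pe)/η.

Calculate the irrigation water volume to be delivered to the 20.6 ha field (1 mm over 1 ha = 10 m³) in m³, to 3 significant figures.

11900 m³

Tmean = (33.4 + 22.0)/2 = 27.70 °C
0.408 Ra = 0.408 × 31.8 = 12.9744 mm/d equivalent
ET₀ = 0.0023 × 12.9744 × (27.70 + 17.8) × √11.4 = 0.0023 × 12.9744 × 45.50 × 3.3764 = 4.5844 mm/d
ETc = Kc × ET₀ = 1.24 × 4.5844 = 5.6847 mm/d
Crop demand D = ETc × 10 d = 5.6847 × 10 = 56.847 mm
D − Pe = 56.847 − 8.5 = 48.347 mm
Gross irrigation = 48.347 / 0.84 = 57.556 mm
Volume = 57.556 mm × 20.6 ha × 10 = 11856.5 m³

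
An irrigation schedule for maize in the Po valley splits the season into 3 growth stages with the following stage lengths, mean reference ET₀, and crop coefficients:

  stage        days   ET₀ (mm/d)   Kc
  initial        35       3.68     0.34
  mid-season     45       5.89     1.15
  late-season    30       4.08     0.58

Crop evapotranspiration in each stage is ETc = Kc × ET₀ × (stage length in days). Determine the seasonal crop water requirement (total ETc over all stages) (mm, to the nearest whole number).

initial: 0.34 × 3.68 × 35 = 43.79 mm
mid-season: 1.15 × 5.89 × 45 = 304.81 mm
late-season: 0.58 × 4.08 × 30 = 70.99 mm
Seasonal total = 419.59 mm

420 mm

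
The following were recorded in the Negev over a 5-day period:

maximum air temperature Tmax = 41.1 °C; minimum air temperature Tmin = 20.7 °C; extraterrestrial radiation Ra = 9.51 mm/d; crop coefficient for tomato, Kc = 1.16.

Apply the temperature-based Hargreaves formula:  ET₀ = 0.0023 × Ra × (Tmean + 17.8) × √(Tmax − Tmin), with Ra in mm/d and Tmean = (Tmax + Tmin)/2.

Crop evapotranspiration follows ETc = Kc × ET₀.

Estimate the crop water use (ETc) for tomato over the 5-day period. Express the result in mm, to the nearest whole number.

Tmean = (41.1 + 20.7)/2 = 30.90 °C
ET₀ = 0.0023 × 9.51 × (30.90 + 17.8) × √20.4 = 0.0023 × 9.51 × 48.70 × 4.5166 = 4.8112 mm/d
ETc = Kc × ET₀ = 1.16 × 4.8112 = 5.5810 mm/d
Over 5 days: 5.5810 × 5 = 27.905 mm

28 mm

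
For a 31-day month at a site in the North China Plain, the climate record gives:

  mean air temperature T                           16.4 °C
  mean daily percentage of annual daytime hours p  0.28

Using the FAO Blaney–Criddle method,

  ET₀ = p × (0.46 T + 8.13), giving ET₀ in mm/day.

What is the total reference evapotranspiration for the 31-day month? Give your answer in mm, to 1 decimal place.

136.1 mm

ET₀ = 0.28 × (0.46 × 16.4 + 8.13) = 0.28 × 15.674 = 4.3887 mm/d
Monthly total = 4.3887 × 31 = 136.050 mm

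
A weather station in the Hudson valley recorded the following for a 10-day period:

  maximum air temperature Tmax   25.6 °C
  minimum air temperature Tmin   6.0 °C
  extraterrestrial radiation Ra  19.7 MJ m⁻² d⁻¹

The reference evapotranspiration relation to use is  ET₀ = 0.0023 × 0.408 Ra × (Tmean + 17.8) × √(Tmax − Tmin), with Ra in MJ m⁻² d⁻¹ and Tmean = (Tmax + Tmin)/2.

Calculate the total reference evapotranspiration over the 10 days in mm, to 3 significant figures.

27.5 mm

Tmean = (25.6 + 6.0)/2 = 15.80 °C
0.408 Ra = 0.408 × 19.7 = 8.0376 mm/d equivalent
ET₀ = 0.0023 × 8.0376 × (15.80 + 17.8) × √19.6 = 0.0023 × 8.0376 × 33.60 × 4.4272 = 2.7499 mm/d
Over 10 days: 2.7499 × 10 = 27.499 mm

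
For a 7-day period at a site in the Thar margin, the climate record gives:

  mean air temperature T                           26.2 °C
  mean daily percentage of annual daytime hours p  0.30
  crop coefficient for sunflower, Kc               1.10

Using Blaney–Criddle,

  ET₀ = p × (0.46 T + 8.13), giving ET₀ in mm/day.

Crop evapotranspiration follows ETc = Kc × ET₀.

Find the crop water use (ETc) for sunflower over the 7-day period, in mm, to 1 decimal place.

46.6 mm

ET₀ = 0.30 × (0.46 × 26.2 + 8.13) = 0.30 × 20.182 = 6.0546 mm/d
ETc = Kc × ET₀ = 1.10 × 6.0546 = 6.6601 mm/d
Over 7 days: 6.6601 × 7 = 46.621 mm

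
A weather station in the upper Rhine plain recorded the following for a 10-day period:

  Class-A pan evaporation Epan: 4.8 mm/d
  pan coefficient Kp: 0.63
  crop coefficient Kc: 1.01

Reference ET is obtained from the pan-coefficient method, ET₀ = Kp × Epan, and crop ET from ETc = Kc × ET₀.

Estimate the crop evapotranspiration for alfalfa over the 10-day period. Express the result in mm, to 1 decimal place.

30.5 mm

ET₀ = 0.63 × 4.8 = 3.0240 mm/d
ETc = Kc × ET₀ = 1.01 × 3.0240 = 3.0542 mm/d
Over 10 days: 3.0542 × 10 = 30.542 mm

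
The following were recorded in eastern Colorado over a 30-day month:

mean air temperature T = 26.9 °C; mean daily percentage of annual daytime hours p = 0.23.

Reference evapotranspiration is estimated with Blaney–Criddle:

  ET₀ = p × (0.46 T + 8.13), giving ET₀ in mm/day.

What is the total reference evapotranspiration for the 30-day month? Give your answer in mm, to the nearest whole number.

ET₀ = 0.23 × (0.46 × 26.9 + 8.13) = 0.23 × 20.504 = 4.7159 mm/d
Monthly total = 4.7159 × 30 = 141.477 mm

141 mm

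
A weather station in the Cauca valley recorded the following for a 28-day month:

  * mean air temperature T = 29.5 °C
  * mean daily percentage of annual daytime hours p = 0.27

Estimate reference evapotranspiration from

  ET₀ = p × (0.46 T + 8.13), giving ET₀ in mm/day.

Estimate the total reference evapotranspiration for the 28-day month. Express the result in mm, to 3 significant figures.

164 mm

ET₀ = 0.27 × (0.46 × 29.5 + 8.13) = 0.27 × 21.700 = 5.8590 mm/d
Monthly total = 5.8590 × 28 = 164.052 mm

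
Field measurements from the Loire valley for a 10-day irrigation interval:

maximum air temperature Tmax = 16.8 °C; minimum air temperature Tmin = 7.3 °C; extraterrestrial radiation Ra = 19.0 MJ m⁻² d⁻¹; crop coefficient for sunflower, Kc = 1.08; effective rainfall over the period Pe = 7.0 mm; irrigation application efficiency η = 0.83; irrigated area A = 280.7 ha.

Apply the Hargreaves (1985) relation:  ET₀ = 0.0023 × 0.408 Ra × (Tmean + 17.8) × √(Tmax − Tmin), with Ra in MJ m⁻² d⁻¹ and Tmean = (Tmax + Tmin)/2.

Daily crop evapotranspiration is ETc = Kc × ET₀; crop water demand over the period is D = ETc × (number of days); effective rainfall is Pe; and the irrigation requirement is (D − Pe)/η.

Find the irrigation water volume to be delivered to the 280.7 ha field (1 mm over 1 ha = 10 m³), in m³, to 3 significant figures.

36200 m³

Tmean = (16.8 + 7.3)/2 = 12.05 °C
0.408 Ra = 0.408 × 19.0 = 7.7520 mm/d equivalent
ET₀ = 0.0023 × 7.7520 × (12.05 + 17.8) × √9.5 = 0.0023 × 7.7520 × 29.85 × 3.0822 = 1.6404 mm/d
ETc = Kc × ET₀ = 1.08 × 1.6404 = 1.7716 mm/d
Crop demand D = ETc × 10 d = 1.7716 × 10 = 17.716 mm
D − Pe = 17.716 − 7.0 = 10.716 mm
Gross irrigation = 10.716 / 0.83 = 12.911 mm
Volume = 12.911 mm × 280.7 ha × 10 = 36241.2 m³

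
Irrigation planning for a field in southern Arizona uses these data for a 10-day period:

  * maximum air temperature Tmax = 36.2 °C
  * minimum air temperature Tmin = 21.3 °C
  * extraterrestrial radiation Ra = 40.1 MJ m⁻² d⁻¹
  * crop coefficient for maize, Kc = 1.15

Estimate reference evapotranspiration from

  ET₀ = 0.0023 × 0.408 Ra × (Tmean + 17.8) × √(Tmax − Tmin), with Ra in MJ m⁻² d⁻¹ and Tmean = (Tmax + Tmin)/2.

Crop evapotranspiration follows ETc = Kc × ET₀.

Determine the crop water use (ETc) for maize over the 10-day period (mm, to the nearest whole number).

Tmean = (36.2 + 21.3)/2 = 28.75 °C
0.408 Ra = 0.408 × 40.1 = 16.3608 mm/d equivalent
ET₀ = 0.0023 × 16.3608 × (28.75 + 17.8) × √14.9 = 0.0023 × 16.3608 × 46.55 × 3.8601 = 6.7616 mm/d
ETc = Kc × ET₀ = 1.15 × 6.7616 = 7.7758 mm/d
Over 10 days: 7.7758 × 10 = 77.758 mm

78 mm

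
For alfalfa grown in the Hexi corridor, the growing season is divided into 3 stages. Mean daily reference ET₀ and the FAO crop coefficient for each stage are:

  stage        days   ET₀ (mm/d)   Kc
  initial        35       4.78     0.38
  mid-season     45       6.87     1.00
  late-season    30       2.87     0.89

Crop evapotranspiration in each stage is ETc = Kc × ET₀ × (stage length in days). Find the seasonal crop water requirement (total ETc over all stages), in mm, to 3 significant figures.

initial: 0.38 × 4.78 × 35 = 63.57 mm
mid-season: 1.00 × 6.87 × 45 = 309.15 mm
late-season: 0.89 × 2.87 × 30 = 76.63 mm
Seasonal total = 449.35 mm

449 mm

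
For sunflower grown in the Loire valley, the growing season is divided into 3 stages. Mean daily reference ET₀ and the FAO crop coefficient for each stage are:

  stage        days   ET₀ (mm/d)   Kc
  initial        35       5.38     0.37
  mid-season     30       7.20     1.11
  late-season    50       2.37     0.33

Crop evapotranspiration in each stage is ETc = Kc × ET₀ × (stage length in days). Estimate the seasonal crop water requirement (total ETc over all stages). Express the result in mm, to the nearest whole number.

349 mm

initial: 0.37 × 5.38 × 35 = 69.67 mm
mid-season: 1.11 × 7.20 × 30 = 239.76 mm
late-season: 0.33 × 2.37 × 50 = 39.11 mm
Seasonal total = 348.54 mm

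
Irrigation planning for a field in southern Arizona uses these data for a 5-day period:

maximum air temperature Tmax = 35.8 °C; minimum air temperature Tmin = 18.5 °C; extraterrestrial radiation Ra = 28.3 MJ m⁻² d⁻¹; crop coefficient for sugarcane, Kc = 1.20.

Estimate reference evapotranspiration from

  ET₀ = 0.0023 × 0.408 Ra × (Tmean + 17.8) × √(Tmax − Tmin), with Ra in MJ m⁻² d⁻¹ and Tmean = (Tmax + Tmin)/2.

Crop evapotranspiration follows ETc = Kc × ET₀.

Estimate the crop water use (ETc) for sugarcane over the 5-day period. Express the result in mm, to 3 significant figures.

29.8 mm

Tmean = (35.8 + 18.5)/2 = 27.15 °C
0.408 Ra = 0.408 × 28.3 = 11.5464 mm/d equivalent
ET₀ = 0.0023 × 11.5464 × (27.15 + 17.8) × √17.3 = 0.0023 × 11.5464 × 44.95 × 4.1593 = 4.9651 mm/d
ETc = Kc × ET₀ = 1.20 × 4.9651 = 5.9581 mm/d
Over 5 days: 5.9581 × 5 = 29.791 mm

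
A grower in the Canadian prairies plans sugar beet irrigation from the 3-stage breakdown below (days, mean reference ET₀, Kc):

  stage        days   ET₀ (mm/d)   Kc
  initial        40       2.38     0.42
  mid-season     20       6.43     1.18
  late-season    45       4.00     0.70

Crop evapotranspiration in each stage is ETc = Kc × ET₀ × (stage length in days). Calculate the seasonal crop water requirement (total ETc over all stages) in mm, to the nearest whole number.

initial: 0.42 × 2.38 × 40 = 39.98 mm
mid-season: 1.18 × 6.43 × 20 = 151.75 mm
late-season: 0.70 × 4.00 × 45 = 126.00 mm
Seasonal total = 317.73 mm

318 mm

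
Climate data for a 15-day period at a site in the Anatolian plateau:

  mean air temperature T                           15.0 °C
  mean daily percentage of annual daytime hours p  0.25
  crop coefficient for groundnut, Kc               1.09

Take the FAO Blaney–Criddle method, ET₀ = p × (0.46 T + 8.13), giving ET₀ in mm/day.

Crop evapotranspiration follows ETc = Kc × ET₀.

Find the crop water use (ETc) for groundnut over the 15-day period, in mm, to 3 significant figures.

ET₀ = 0.25 × (0.46 × 15.0 + 8.13) = 0.25 × 15.030 = 3.7575 mm/d
ETc = Kc × ET₀ = 1.09 × 3.7575 = 4.0957 mm/d
Over 15 days: 4.0957 × 15 = 61.436 mm

61.4 mm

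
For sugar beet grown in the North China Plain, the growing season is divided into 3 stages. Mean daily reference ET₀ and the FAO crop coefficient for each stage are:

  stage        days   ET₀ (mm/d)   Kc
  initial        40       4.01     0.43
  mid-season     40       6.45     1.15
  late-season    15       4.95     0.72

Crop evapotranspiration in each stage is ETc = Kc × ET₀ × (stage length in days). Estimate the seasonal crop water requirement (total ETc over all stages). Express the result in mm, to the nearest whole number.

419 mm

initial: 0.43 × 4.01 × 40 = 68.97 mm
mid-season: 1.15 × 6.45 × 40 = 296.70 mm
late-season: 0.72 × 4.95 × 15 = 53.46 mm
Seasonal total = 419.13 mm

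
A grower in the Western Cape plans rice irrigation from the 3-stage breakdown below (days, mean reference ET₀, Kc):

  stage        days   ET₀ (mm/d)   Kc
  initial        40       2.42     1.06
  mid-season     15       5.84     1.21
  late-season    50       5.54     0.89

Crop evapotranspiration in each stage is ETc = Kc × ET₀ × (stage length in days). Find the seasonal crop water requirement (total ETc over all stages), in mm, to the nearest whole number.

455 mm

initial: 1.06 × 2.42 × 40 = 102.61 mm
mid-season: 1.21 × 5.84 × 15 = 106.00 mm
late-season: 0.89 × 5.54 × 50 = 246.53 mm
Seasonal total = 455.14 mm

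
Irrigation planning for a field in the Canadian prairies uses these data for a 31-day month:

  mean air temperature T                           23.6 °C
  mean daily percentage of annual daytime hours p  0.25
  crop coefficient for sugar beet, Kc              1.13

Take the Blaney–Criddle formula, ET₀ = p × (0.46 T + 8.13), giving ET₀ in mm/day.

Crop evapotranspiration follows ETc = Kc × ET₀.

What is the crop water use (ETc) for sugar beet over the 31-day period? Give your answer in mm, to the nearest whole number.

166 mm

ET₀ = 0.25 × (0.46 × 23.6 + 8.13) = 0.25 × 18.986 = 4.7465 mm/d
ETc = Kc × ET₀ = 1.13 × 4.7465 = 5.3635 mm/d
Over 31 days: 5.3635 × 31 = 166.269 mm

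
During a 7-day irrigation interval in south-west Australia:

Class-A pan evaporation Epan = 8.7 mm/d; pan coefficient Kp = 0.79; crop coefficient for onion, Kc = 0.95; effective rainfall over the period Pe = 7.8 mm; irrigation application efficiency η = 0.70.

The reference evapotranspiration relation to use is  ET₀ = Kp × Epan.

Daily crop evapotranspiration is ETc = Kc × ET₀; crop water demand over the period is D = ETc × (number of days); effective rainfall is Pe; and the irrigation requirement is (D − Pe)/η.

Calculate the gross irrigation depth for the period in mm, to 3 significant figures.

54.2 mm

ET₀ = 0.79 × 8.7 = 6.8730 mm/d
ETc = Kc × ET₀ = 0.95 × 6.8730 = 6.5294 mm/d
Crop demand D = ETc × 7 d = 6.5294 × 7 = 45.706 mm
D − Pe = 45.706 − 7.8 = 37.906 mm
Gross irrigation = 37.906 / 0.70 = 54.151 mm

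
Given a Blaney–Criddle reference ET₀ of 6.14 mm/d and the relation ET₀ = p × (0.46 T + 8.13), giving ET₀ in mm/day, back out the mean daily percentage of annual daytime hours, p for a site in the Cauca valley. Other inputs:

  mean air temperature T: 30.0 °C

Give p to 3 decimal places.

p = ET₀ / (0.46 T + 8.13) = 6.14 / (0.46 × 30.0 + 8.13) = 6.14 / 21.930 = 0.2800

0.280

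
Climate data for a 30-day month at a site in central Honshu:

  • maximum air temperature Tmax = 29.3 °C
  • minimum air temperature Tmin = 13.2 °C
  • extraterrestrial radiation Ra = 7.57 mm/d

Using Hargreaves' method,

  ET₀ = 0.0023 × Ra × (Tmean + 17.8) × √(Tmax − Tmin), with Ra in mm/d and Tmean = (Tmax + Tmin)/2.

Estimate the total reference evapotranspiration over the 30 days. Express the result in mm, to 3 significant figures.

Tmean = (29.3 + 13.2)/2 = 21.25 °C
ET₀ = 0.0023 × 7.57 × (21.25 + 17.8) × √16.1 = 0.0023 × 7.57 × 39.05 × 4.0125 = 2.7281 mm/d
Over 30 days: 2.7281 × 30 = 81.843 mm

81.8 mm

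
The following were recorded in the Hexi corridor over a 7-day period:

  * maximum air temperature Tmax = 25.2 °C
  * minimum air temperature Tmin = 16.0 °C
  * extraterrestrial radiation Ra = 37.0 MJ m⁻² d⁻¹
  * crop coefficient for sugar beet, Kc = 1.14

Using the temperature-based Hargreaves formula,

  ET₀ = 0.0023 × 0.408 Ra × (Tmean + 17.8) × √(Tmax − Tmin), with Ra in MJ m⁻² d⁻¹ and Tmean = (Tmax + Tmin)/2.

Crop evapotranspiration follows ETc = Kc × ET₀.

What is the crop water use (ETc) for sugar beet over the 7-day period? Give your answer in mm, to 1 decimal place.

Tmean = (25.2 + 16.0)/2 = 20.60 °C
0.408 Ra = 0.408 × 37.0 = 15.0960 mm/d equivalent
ET₀ = 0.0023 × 15.0960 × (20.60 + 17.8) × √9.2 = 0.0023 × 15.0960 × 38.40 × 3.0332 = 4.0441 mm/d
ETc = Kc × ET₀ = 1.14 × 4.0441 = 4.6103 mm/d
Over 7 days: 4.6103 × 7 = 32.272 mm

32.3 mm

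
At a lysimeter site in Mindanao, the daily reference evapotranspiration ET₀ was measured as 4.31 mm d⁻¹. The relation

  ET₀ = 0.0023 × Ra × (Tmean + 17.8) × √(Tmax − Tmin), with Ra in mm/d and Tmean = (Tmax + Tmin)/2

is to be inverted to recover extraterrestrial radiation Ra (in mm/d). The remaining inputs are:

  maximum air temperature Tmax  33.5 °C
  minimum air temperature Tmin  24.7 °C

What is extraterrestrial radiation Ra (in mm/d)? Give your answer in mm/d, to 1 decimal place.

Tmean = 29.10 °C; √ΔT = 2.9665
Ra = ET₀ / [0.0023 × (Tmean+17.8) × √ΔT] = 4.31 / (0.0023 × 46.90 × 2.9665) = 13.469 mm/d

13.5 mm/d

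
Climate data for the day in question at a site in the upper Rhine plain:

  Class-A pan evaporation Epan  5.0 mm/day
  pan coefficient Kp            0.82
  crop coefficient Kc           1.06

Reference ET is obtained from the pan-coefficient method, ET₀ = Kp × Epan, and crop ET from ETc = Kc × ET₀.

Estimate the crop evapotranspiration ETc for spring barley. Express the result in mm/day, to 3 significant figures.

4.35 mm/day

ET₀ = 0.82 × 5.0 = 4.1000 mm/d
ETc = Kc × ET₀ = 1.06 × 4.1000 = 4.3460 mm/d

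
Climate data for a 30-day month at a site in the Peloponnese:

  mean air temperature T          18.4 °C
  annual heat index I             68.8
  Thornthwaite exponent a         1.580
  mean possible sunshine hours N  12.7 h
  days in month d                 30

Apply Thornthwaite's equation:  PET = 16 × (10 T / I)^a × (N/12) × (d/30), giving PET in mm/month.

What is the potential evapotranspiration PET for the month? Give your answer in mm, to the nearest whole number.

10T/I = 10 × 18.4 / 68.8 = 2.6744
(10T/I)^a = 2.6744^1.580 = 4.7317
Uncorrected PET = 16 × 4.7317 = 75.707 mm
Correction = (N/12)(d/30) = (12.7/12)(30/30) = 1.0583
PET = 75.707 × 1.0583 = 80.121 mm/month

80 mm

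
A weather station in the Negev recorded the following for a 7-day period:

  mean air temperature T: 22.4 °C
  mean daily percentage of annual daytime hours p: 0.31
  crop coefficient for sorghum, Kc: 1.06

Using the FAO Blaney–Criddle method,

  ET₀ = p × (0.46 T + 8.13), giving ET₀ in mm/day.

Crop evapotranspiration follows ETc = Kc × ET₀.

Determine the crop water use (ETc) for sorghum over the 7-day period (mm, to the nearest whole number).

42 mm

ET₀ = 0.31 × (0.46 × 22.4 + 8.13) = 0.31 × 18.434 = 5.7145 mm/d
ETc = Kc × ET₀ = 1.06 × 5.7145 = 6.0574 mm/d
Over 7 days: 6.0574 × 7 = 42.402 mm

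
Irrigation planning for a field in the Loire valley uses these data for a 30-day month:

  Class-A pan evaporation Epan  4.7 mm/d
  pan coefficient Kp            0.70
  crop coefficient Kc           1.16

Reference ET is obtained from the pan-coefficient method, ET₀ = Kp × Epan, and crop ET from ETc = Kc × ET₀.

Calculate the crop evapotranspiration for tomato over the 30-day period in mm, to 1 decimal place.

ET₀ = 0.70 × 4.7 = 3.2900 mm/d
ETc = Kc × ET₀ = 1.16 × 3.2900 = 3.8164 mm/d
Over 30 days: 3.8164 × 30 = 114.492 mm

114.5 mm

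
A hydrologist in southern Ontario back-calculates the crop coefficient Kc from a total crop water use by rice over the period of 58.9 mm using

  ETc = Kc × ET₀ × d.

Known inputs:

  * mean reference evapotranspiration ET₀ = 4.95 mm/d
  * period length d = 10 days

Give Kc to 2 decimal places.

ETc = Kc × ET₀ × d  ⇒  Kc = ETc / (ET₀ × d)
Kc = 58.9 / (4.95 × 10) = 58.9 / 49.50 = 1.1899

1.19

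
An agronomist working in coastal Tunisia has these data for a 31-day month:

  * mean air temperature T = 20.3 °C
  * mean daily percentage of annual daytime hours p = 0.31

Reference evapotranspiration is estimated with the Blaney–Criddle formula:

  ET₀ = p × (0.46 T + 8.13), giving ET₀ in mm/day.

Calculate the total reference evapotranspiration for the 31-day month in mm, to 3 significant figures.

ET₀ = 0.31 × (0.46 × 20.3 + 8.13) = 0.31 × 17.468 = 5.4151 mm/d
Monthly total = 5.4151 × 31 = 167.868 mm

168 mm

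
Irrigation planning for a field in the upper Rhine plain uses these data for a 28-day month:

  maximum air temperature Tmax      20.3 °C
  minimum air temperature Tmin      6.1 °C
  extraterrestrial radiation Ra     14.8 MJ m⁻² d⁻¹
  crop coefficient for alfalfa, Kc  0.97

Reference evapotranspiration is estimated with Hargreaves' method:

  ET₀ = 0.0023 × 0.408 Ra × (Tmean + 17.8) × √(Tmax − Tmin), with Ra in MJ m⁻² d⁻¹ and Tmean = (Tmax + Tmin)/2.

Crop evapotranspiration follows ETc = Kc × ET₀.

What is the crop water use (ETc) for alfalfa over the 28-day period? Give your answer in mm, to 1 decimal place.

Tmean = (20.3 + 6.1)/2 = 13.20 °C
0.408 Ra = 0.408 × 14.8 = 6.0384 mm/d equivalent
ET₀ = 0.0023 × 6.0384 × (13.20 + 17.8) × √14.2 = 0.0023 × 6.0384 × 31.00 × 3.7683 = 1.6224 mm/d
ETc = Kc × ET₀ = 0.97 × 1.6224 = 1.5737 mm/d
Over 28 days: 1.5737 × 28 = 44.064 mm

44.1 mm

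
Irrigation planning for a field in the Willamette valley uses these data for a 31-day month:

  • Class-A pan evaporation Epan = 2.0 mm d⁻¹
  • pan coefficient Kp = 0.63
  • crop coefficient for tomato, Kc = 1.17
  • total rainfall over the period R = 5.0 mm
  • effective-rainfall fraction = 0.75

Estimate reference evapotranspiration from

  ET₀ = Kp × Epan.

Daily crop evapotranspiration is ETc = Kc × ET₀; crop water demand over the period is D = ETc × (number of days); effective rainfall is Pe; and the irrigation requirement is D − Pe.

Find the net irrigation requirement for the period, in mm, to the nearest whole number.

42 mm

ET₀ = 0.63 × 2.0 = 1.2600 mm/d
ETc = Kc × ET₀ = 1.17 × 1.2600 = 1.4742 mm/d
Crop demand D = ETc × 31 d = 1.4742 × 31 = 45.700 mm
Pe = 0.75 × 5.0 = 3.750 mm
D − Pe = 45.700 − 3.750 = 41.950 mm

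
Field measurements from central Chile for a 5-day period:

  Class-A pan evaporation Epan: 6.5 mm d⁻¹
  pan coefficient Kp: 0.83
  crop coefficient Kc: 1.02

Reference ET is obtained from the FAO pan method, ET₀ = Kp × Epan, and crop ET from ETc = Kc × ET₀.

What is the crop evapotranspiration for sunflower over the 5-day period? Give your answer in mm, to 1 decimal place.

27.5 mm

ET₀ = 0.83 × 6.5 = 5.3950 mm/d
ETc = Kc × ET₀ = 1.02 × 5.3950 = 5.5029 mm/d
Over 5 days: 5.5029 × 5 = 27.515 mm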